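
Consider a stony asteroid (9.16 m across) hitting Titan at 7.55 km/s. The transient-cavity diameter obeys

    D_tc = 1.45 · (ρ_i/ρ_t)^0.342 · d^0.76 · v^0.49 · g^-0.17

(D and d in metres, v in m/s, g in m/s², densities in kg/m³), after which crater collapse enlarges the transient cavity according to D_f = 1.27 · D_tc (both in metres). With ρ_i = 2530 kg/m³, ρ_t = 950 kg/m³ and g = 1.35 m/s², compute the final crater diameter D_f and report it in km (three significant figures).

v = 7550 m/s.
(ρ_i/ρ_t)^0.342 = (2530/950)^0.342 = 1.398
d^0.76 = 9.16^0.76 = 5.383
v^0.49 = 7550^0.49 = 79.47
g^-0.17 = 1.35^-0.17 = 0.9503
D_tc = 1.45 × 1.398 × 5.383 × 79.47 × 0.9503 = 824.1 m
D_f = 1.27 × 824.1 = 1047 m
     = 1.047 km

D_f ≈ 1.05 km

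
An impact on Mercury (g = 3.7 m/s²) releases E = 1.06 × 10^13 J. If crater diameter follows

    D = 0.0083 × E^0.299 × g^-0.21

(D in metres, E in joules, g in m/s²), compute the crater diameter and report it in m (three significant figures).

D ≈ 49.5 m

E^0.299 = (1.06 × 10^13)^0.299 = 7.845 × 10^3
g^-0.21 = 3.7^-0.21 = 0.7598
D = 0.0083 × 7.845 × 10^3 × 0.7598 = 49.47 m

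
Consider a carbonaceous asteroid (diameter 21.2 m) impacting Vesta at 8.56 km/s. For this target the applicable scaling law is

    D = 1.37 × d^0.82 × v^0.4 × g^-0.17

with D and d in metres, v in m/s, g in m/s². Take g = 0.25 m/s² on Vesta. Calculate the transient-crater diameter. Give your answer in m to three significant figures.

D ≈ 794 m

In SI units: v = 8560 m/s.
d^0.82 = 21.2^0.82 = 12.23
v^0.4 = 8560^0.4 = 37.41
g^-0.17 = 0.25^-0.17 = 1.266
D = 1.37 × 12.23 × 37.41 × 1.266 = 793.5 m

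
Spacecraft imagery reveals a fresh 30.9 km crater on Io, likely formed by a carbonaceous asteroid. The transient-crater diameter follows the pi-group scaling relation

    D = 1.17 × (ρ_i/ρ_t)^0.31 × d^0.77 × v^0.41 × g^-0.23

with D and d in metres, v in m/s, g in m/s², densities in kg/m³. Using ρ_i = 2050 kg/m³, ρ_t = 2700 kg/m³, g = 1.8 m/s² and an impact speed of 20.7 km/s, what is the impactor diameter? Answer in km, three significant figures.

Rearranging for d: d = [D / (1.17 · (2050/2700)^0.31 · 20700^0.41 · 1.8^-0.23)]^(1/0.77).
D = 30900 m.
(2050/2700)^0.31 = 0.9182
20700^0.41 = 58.82
1.8^-0.23 = 0.8735
Denominator = 1.17 × 0.9182 × 58.82 × 0.8735 = 55.20
D / 55.20 = 30900 / 55.20 = 559.8
d = 559.8^(1/0.77) = 559.8^1.2987 = 3706 m

d ≈ 3.71 km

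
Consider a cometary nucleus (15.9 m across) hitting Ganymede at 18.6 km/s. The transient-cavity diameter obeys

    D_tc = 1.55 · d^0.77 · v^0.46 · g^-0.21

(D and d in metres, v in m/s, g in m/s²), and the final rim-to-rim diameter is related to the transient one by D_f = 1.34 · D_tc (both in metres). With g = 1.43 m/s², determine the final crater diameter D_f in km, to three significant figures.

v = 18600 m/s.
d^0.77 = 15.9^0.77 = 8.415
v^0.46 = 18600^0.46 = 92.04
g^-0.21 = 1.43^-0.21 = 0.9276
D_tc = 1.55 × 8.415 × 92.04 × 0.9276 = 1114 m
D_f = 1.34 × 1114 = 1493 m
     = 1.493 km

D_f ≈ 1.49 km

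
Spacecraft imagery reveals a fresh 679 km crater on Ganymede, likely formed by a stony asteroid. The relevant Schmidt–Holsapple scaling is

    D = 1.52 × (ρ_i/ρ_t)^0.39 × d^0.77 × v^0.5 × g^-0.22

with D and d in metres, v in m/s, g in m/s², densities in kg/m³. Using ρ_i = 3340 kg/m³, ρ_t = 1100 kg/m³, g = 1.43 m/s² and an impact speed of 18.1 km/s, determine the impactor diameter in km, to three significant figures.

d ≈ 23.6 km

Rearranging for d: d = [D / (1.52 · (3340/1100)^0.39 · 18100^0.5 · 1.43^-0.22)]^(1/0.77).
D = 679000 m.
(3340/1100)^0.39 = 1.542
18100^0.5 = 134.5
1.43^-0.22 = 0.9243
Denominator = 1.52 × 1.542 × 134.5 × 0.9243 = 291.4
D / 291.4 = 679000 / 291.4 = 2330
d = 2330^(1/0.77) = 2330^1.2987 = 23615 m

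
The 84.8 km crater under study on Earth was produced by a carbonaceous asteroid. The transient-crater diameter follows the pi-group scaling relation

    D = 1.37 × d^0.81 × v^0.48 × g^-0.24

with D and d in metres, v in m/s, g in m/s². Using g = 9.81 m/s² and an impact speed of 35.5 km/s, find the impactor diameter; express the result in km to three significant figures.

d ≈ 3.26 km

Rearranging for d: d = [D / (1.37 · 35500^0.48 · 9.81^-0.24)]^(1/0.81).
D = 84800 m.
35500^0.48 = 152.8
9.81^-0.24 = 0.5781
Denominator = 1.37 × 152.8 × 0.5781 = 121.0
D / 121.0 = 84800 / 121.0 = 700.8
d = 700.8^(1/0.81) = 700.8^1.2346 = 3260 m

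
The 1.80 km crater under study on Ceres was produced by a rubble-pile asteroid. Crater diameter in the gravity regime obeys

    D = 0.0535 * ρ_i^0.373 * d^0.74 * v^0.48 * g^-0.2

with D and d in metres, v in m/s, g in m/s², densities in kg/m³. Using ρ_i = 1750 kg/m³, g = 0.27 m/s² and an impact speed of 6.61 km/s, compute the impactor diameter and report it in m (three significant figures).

d ≈ 71.0 m

Rearranging for d: d = [D / (0.0535 · 1750^0.373 · 6610^0.48 · 0.27^-0.2)]^(1/0.74).
D = 1800 m.
1750^0.373 = 16.21
6610^0.48 = 68.19
0.27^-0.2 = 1.299
Denominator = 0.0535 × 16.21 × 68.19 × 1.299 = 76.82
D / 76.82 = 1800 / 76.82 = 23.43
d = 23.43^(1/0.74) = 23.43^1.3514 = 70.98 m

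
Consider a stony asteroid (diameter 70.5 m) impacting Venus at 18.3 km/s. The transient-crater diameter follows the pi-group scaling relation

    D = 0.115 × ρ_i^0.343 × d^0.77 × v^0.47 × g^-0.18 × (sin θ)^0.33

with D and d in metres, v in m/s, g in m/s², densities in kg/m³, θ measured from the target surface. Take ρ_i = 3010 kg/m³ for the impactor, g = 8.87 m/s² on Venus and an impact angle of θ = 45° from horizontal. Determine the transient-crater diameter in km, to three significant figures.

In SI units: v = 18300 m/s.
ρ_i^0.343 = 3010^0.343 = 15.60
d^0.77 = 70.5^0.77 = 26.49
v^0.47 = 18300^0.47 = 100.8
g^-0.18 = 8.87^-0.18 = 0.6751
(sin 45°)^0.33 = 0.7071^0.33 = 0.8919
D = 0.115 × 15.60 × 26.49 × 100.8 × 0.6751 × 0.8919 = 2884 m
   = 2.884 km

D ≈ 2.88 km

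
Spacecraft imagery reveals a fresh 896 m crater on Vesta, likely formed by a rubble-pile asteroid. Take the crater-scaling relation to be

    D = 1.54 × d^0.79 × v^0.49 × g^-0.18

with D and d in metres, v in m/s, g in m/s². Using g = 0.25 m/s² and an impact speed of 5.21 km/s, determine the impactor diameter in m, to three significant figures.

d ≈ 11.4 m

Rearranging for d: d = [D / (1.54 · 5210^0.49 · 0.25^-0.18)]^(1/0.79).
5210^0.49 = 66.26
0.25^-0.18 = 1.283
Denominator = 1.54 × 66.26 × 1.283 = 130.9
D / 130.9 = 896 / 130.9 = 6.845
d = 6.845^(1/0.79) = 6.845^1.2658 = 11.41 m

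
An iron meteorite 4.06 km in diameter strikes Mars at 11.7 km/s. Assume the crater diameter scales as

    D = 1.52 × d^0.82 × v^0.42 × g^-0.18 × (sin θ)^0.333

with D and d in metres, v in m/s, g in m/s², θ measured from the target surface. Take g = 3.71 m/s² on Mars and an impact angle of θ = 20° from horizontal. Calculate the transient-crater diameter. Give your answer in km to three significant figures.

In SI units: d = 4060 m, v = 11700 m/s.
d^0.82 = 4060^0.82 = 909.9
v^0.42 = 11700^0.42 = 51.13
g^-0.18 = 3.71^-0.18 = 0.7898
(sin 20°)^0.333 = 0.3420^0.333 = 0.6996
D = 1.52 × 909.9 × 51.13 × 0.7898 × 0.6996 = 39073 m
   = 39.07 km

D ≈ 39.1 km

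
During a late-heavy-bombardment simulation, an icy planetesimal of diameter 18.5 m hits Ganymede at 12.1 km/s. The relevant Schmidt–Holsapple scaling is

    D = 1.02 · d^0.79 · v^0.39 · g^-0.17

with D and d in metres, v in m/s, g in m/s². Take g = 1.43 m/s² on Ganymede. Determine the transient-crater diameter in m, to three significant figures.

In SI units: v = 12100 m/s.
d^0.79 = 18.5^0.79 = 10.02
v^0.39 = 12100^0.39 = 39.11
g^-0.17 = 1.43^-0.17 = 0.9410
D = 1.02 × 10.02 × 39.11 × 0.9410 = 376.1 m

D ≈ 376 m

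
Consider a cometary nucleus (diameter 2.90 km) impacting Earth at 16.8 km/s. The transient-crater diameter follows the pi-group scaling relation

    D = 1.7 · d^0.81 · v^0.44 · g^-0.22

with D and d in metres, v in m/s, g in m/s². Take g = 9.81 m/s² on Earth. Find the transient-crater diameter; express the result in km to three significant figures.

In SI units: d = 2900 m, v = 16800 m/s.
d^0.81 = 2900^0.81 = 637.6
v^0.44 = 16800^0.44 = 72.30
g^-0.22 = 9.81^-0.22 = 0.6051
D = 1.7 × 637.6 × 72.30 × 0.6051 = 47420 m
   = 47.42 km

D ≈ 47.4 km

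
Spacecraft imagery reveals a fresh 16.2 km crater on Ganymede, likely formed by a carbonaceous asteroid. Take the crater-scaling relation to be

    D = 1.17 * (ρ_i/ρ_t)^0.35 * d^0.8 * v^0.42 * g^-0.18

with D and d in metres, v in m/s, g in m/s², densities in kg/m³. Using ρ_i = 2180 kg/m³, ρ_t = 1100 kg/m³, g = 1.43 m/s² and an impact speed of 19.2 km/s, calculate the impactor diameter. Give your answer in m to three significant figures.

d ≈ 681 m

Rearranging for d: d = [D / (1.17 · (2180/1100)^0.35 · 19200^0.42 · 1.43^-0.18)]^(1/0.8).
D = 16200 m.
(2180/1100)^0.35 = 1.270
19200^0.42 = 62.95
1.43^-0.18 = 0.9376
Denominator = 1.17 × 1.270 × 62.95 × 0.9376 = 87.70
D / 87.70 = 16200 / 87.70 = 184.7
d = 184.7^(1/0.8) = 184.7^1.25 = 680.9 m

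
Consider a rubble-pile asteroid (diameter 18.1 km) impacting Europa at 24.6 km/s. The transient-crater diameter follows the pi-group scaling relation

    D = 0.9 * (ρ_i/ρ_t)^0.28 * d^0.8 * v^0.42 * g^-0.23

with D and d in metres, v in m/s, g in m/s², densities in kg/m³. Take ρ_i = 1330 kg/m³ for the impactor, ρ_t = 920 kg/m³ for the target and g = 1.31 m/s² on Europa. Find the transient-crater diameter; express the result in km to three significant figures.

In SI units: d = 18100 m, v = 24600 m/s.
(ρ_i/ρ_t)^0.28 = (1330/920)^0.28 = 1.109
d^0.8 = 18100^0.8 = 2548
v^0.42 = 24600^0.42 = 69.85
g^-0.23 = 1.31^-0.23 = 0.9398
D = 0.9 × 1.109 × 2548 × 69.85 × 0.9398 = 1.669 × 10^5 m
   = 166.9 km

D ≈ 167 km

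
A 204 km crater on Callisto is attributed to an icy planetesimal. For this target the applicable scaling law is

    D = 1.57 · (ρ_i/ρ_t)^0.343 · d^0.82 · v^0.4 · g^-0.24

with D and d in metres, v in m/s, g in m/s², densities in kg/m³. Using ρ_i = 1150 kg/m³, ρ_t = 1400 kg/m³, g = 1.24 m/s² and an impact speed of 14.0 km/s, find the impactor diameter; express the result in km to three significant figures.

Rearranging for d: d = [D / (1.57 · (1150/1400)^0.343 · 14000^0.4 · 1.24^-0.24)]^(1/0.82).
D = 204000 m.
(1150/1400)^0.343 = 0.9348
14000^0.4 = 45.55
1.24^-0.24 = 0.9497
Denominator = 1.57 × 0.9348 × 45.55 × 0.9497 = 63.49
D / 63.49 = 204000 / 63.49 = 3213
d = 3213^(1/0.82) = 3213^1.2195 = 18909 m

d ≈ 18.9 km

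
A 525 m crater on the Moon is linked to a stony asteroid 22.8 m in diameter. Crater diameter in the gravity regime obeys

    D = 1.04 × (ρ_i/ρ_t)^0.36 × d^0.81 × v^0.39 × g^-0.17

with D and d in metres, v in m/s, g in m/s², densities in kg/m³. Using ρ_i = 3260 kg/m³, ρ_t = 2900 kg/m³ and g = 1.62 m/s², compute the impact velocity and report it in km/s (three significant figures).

Rearranging for v: v = [D / (1.04 · (3260/2900)^0.36 · 22.8^0.81 · 1.62^-0.17)]^(1/0.39).
(3260/2900)^0.36 = 1.043
22.8^0.81 = 12.59
1.62^-0.17 = 0.9213
Denominator = 1.04 × 1.043 × 12.59 × 0.9213 = 12.58
D / 12.58 = 525 / 12.58 = 41.73
v = 41.73^(1/0.39) = 41.73^2.5641 = 14289 m/s

v ≈ 14.3 km/s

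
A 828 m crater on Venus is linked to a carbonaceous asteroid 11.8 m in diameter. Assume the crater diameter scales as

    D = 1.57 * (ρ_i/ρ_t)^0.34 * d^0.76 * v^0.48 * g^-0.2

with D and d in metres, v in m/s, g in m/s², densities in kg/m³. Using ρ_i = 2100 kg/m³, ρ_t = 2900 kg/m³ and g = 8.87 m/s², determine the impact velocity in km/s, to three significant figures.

Rearranging for v: v = [D / (1.57 · (2100/2900)^0.34 · 11.8^0.76 · 8.87^-0.2)]^(1/0.48).
(2100/2900)^0.34 = 0.8961
11.8^0.76 = 6.526
8.87^-0.2 = 0.6463
Denominator = 1.57 × 0.8961 × 6.526 × 0.6463 = 5.934
D / 5.934 = 828 / 5.934 = 139.5
v = 139.5^(1/0.48) = 139.5^2.0833 = 29362 m/s

v ≈ 29.4 km/s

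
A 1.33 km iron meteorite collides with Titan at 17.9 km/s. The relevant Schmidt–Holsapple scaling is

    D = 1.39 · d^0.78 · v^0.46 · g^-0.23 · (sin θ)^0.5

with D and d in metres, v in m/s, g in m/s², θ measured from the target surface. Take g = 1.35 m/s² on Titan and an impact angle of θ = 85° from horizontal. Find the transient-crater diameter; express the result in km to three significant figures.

D ≈ 32.0 km

In SI units: d = 1330 m, v = 17900 m/s.
d^0.78 = 1330^0.78 = 273.3
v^0.46 = 17900^0.46 = 90.43
g^-0.23 = 1.35^-0.23 = 0.9333
(sin 85°)^0.5 = 0.9962^0.5 = 0.9981
D = 1.39 × 273.3 × 90.43 × 0.9333 × 0.9981 = 32001 m
   = 32.00 km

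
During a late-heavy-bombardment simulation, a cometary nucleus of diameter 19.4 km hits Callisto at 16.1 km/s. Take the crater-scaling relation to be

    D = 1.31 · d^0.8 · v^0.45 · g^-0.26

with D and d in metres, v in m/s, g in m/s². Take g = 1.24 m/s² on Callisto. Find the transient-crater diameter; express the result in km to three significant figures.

In SI units: d = 19400 m, v = 16100 m/s.
d^0.8 = 19400^0.8 = 2693
v^0.45 = 16100^0.45 = 78.18
g^-0.26 = 1.24^-0.26 = 0.9456
D = 1.31 × 2693 × 78.18 × 0.9456 = 2.608 × 10^5 m
   = 260.8 km

D ≈ 261 km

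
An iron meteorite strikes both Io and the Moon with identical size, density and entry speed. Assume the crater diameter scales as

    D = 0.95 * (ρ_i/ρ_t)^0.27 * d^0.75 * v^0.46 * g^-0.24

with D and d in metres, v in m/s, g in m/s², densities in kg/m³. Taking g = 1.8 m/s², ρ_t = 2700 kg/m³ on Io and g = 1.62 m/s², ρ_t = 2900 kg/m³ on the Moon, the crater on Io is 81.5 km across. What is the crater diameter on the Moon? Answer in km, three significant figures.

D ≈ 82.0 km

The impactor-only factors (d, v, ρ_i) cancel in the ratio, leaving D_Moon/D_Io = (g_Moon/g_Io)^-0.24 · (ρ_t,Io/ρ_t,Moon)^0.27.
(1.62/1.8)^-0.24 = 0.9000^-0.24 = 1.026
(2700/2900)^0.27 = 0.9310^0.27 = 0.9809
Ratio = 1.026 × 0.9809 = 1.006
D_Moon = 1.006 × 81.5 km = 82.0 km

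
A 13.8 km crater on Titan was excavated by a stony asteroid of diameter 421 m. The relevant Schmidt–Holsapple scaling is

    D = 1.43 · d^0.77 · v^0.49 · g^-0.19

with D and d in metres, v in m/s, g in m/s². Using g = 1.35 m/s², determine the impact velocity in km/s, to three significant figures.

Rearranging for v: v = [D / (1.43 · 421^0.77 · 1.35^-0.19)]^(1/0.49).
D = 13800 m.
421^0.77 = 104.9
1.35^-0.19 = 0.9446
Denominator = 1.43 × 104.9 × 0.9446 = 141.7
D / 141.7 = 13800 / 141.7 = 97.39
v = 97.39^(1/0.49) = 97.39^2.0408 = 11433 m/s

v ≈ 11.4 km/s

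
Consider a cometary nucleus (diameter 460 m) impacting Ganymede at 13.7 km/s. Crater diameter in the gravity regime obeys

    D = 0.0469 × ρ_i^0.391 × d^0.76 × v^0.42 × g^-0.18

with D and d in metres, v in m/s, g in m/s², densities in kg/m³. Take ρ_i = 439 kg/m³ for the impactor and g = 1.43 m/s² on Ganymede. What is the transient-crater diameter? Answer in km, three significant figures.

D ≈ 2.74 km

In SI units: v = 13700 m/s.
ρ_i^0.391 = 439^0.391 = 10.79
d^0.76 = 460^0.76 = 105.6
v^0.42 = 13700^0.42 = 54.63
g^-0.18 = 1.43^-0.18 = 0.9376
D = 0.0469 × 10.79 × 105.6 × 54.63 × 0.9376 = 2737 m
   = 2.737 km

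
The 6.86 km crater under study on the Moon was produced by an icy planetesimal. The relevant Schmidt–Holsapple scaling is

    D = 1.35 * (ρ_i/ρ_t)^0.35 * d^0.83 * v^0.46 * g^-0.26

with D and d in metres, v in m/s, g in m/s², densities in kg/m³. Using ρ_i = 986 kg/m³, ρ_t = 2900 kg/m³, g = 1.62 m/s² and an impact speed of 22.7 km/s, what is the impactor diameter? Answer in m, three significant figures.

Rearranging for d: d = [D / (1.35 · (986/2900)^0.35 · 22700^0.46 · 1.62^-0.26)]^(1/0.83).
D = 6860 m.
(986/2900)^0.35 = 0.6855
22700^0.46 = 100.9
1.62^-0.26 = 0.8821
Denominator = 1.35 × 0.6855 × 100.9 × 0.8821 = 82.37
D / 82.37 = 6860 / 82.37 = 83.28
d = 83.28^(1/0.83) = 83.28^1.2048 = 206.0 m

d ≈ 206 m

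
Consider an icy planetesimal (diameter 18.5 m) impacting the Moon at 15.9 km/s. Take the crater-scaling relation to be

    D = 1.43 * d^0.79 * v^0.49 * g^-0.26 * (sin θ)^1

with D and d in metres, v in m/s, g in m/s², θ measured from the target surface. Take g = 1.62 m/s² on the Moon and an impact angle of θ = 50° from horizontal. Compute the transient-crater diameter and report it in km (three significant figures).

In SI units: v = 15900 m/s.
d^0.79 = 18.5^0.79 = 10.02
v^0.49 = 15900^0.49 = 114.5
g^-0.26 = 1.62^-0.26 = 0.8821
(sin 50°)^1 = 0.7660^1 = 0.7660
D = 1.43 × 10.02 × 114.5 × 0.8821 × 0.7660 = 1109 m
   = 1.109 km

D ≈ 1.11 km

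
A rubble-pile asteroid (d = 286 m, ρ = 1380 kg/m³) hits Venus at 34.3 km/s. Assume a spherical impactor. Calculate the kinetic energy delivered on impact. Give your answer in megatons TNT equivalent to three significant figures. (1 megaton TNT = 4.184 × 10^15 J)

E ≈ 2380 Mt TNT

v = 34300 m/s.
Mass m = (π/6) ρ d³ = (π/6) × 1380 × (286)³ = 1.690 × 10^10 kg
E = ½ m v² = 0.5 × 1.690 × 10^10 × (34300)² = 9.941 × 10^18 J
   = 9.941 × 10^18 / 4.184×10^15 = 2376 Mt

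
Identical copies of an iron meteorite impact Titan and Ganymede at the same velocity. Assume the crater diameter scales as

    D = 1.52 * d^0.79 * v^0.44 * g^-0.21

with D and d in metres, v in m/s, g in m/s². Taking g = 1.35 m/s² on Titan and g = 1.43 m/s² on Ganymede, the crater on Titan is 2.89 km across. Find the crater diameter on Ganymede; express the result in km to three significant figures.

D ≈ 2.86 km

All impactor-dependent factors cancel in the ratio, leaving D_Ganymede/D_Titan = (g_Ganymede/g_Titan)^-0.21.
(1.43/1.35)^-0.21 = 1.059^-0.21 = 0.9880
D_Ganymede = 0.9880 × 2.89 km = 2.86 km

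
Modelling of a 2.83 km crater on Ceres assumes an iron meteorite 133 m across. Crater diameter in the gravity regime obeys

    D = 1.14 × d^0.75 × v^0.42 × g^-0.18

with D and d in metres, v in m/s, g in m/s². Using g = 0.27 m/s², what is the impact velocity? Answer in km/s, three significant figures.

v ≈ 11.1 km/s

Rearranging for v: v = [D / (1.14 · 133^0.75 · 0.27^-0.18)]^(1/0.42).
D = 2830 m.
133^0.75 = 39.16
0.27^-0.18 = 1.266
Denominator = 1.14 × 39.16 × 1.266 = 56.52
D / 56.52 = 2830 / 56.52 = 50.07
v = 50.07^(1/0.42) = 50.07^2.381 = 11135 m/s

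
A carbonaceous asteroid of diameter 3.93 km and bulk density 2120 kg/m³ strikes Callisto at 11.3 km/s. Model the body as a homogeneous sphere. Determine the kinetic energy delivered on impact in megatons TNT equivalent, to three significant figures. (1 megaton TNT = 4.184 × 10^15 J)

E ≈ 1.03 × 10^6 Mt TNT

d = 3930 m; v = 11300 m/s.
Mass m = (π/6) ρ d³ = (π/6) × 2120 × (3930)³ = 6.738 × 10^13 kg
E = ½ m v² = 0.5 × 6.738 × 10^13 × (11300)² = 4.302 × 10^21 J
   = 4.302 × 10^21 / 4.184×10^15 = 1.028 × 10^6 Mt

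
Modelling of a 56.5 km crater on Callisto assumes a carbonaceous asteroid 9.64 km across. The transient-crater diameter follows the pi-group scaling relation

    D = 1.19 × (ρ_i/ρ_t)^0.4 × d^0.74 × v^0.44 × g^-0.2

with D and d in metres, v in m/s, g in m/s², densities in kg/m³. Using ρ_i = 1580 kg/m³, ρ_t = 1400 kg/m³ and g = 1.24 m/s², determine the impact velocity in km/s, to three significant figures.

Rearranging for v: v = [D / (1.19 · (1580/1400)^0.4 · 9640^0.74 · 1.24^-0.2)]^(1/0.44).
D = 56500 m.
(1580/1400)^0.4 = 1.050
9640^0.74 = 887.6
1.24^-0.2 = 0.9579
Denominator = 1.19 × 1.050 × 887.6 × 0.9579 = 1062
D / 1062 = 56500 / 1062 = 53.20
v = 53.20^(1/0.44) = 53.20^2.2727 = 8365 m/s

v ≈ 8.37 km/s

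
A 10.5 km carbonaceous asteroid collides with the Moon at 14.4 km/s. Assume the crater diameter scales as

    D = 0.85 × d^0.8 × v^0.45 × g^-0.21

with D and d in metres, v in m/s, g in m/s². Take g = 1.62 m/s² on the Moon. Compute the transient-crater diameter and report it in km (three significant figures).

D ≈ 94.1 km

In SI units: d = 10500 m, v = 14400 m/s.
d^0.8 = 10500^0.8 = 1648
v^0.45 = 14400^0.45 = 74.35
g^-0.21 = 1.62^-0.21 = 0.9037
D = 0.85 × 1648 × 74.35 × 0.9037 = 94120 m
   = 94.12 km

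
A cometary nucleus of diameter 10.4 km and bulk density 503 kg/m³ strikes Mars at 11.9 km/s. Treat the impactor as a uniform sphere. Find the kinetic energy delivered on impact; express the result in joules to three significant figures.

E ≈ 2.10 × 10^22 J

d = 10400 m; v = 11900 m/s.
Mass m = (π/6) ρ d³ = (π/6) × 503 × (10400)³ = 2.963 × 10^14 kg
E = ½ m v² = 0.5 × 2.963 × 10^14 × (11900)² = 2.098 × 10^22 J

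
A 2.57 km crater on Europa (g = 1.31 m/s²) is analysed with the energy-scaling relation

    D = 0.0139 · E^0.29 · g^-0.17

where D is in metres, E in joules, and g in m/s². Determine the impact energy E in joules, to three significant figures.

E ≈ 1.70 × 10^18 J

Rearranging: E = [D / (0.0139 · g^-0.17)]^(1/0.29).
D = 2570 m.
g^-0.17 = 1.31^-0.17 = 0.9551
D / (0.0139 × 0.9551) = 2570 / (0.01328) = 1.935 × 10^5
E = (1.935 × 10^5)^3.4483 = 1.698 × 10^18 J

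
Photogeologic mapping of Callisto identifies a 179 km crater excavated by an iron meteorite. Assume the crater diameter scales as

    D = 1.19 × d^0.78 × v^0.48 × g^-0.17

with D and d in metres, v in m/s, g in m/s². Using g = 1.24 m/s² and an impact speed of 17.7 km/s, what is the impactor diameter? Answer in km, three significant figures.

Rearranging for d: d = [D / (1.19 · 17700^0.48 · 1.24^-0.17)]^(1/0.78).
D = 179000 m.
17700^0.48 = 109.4
1.24^-0.17 = 0.9641
Denominator = 1.19 × 109.4 × 0.9641 = 125.5
D / 125.5 = 179000 / 125.5 = 1426
d = 1426^(1/0.78) = 1426^1.2821 = 11064 m

d ≈ 11.1 km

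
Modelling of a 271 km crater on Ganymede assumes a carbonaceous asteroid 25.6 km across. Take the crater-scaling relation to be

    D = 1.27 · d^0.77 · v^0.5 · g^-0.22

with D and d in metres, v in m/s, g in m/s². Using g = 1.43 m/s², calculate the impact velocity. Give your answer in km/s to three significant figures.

v ≈ 8.67 km/s

Rearranging for v: v = [D / (1.27 · 25600^0.77 · 1.43^-0.22)]^(1/0.5).
D = 271000 m.
25600^0.77 = 2479
1.43^-0.22 = 0.9243
Denominator = 1.27 × 2479 × 0.9243 = 2910
D / 2910 = 271000 / 2910 = 93.13
v = 93.13^(1/0.5) = 93.13^2 = 8673 m/s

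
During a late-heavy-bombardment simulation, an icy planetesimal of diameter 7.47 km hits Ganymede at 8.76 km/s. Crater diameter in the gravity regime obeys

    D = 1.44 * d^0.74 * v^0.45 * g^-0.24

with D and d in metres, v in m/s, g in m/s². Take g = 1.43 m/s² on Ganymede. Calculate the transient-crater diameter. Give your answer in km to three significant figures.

In SI units: d = 7470 m, v = 8760 m/s.
d^0.74 = 7470^0.74 = 734.9
v^0.45 = 8760^0.45 = 59.45
g^-0.24 = 1.43^-0.24 = 0.9177
D = 1.44 × 734.9 × 59.45 × 0.9177 = 57736 m
   = 57.74 km

D ≈ 57.7 km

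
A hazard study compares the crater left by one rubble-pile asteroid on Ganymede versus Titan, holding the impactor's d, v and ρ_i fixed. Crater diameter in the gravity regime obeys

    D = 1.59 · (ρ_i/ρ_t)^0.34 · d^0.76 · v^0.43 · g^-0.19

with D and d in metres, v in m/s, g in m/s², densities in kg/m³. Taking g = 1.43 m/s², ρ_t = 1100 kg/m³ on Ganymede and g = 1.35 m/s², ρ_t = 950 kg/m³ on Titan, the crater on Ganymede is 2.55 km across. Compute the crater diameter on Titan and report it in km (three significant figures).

D ≈ 2.71 km

The impactor-only factors (d, v, ρ_i) cancel in the ratio, leaving D_Titan/D_Ganymede = (g_Titan/g_Ganymede)^-0.19 · (ρ_t,Ganymede/ρ_t,Titan)^0.34.
(1.35/1.43)^-0.19 = 0.9441^-0.19 = 1.011
(1100/950)^0.34 = 1.158^0.34 = 1.051
Ratio = 1.011 × 1.051 = 1.063
D_Titan = 1.063 × 2.55 km = 2.71 km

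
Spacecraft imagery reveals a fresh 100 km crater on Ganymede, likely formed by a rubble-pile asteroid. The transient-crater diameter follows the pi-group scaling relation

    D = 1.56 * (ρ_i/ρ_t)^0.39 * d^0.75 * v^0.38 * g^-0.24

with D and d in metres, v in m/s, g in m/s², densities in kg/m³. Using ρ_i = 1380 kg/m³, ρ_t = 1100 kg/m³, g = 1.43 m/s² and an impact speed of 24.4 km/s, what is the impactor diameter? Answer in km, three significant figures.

Rearranging for d: d = [D / (1.56 · (1380/1100)^0.39 · 24400^0.38 · 1.43^-0.24)]^(1/0.75).
D = 100000 m.
(1380/1100)^0.39 = 1.092
24400^0.38 = 46.47
1.43^-0.24 = 0.9177
Denominator = 1.56 × 1.092 × 46.47 × 0.9177 = 72.65
D / 72.65 = 100000 / 72.65 = 1376
d = 1376^(1/0.75) = 1376^1.3333 = 15301 m

d ≈ 15.3 km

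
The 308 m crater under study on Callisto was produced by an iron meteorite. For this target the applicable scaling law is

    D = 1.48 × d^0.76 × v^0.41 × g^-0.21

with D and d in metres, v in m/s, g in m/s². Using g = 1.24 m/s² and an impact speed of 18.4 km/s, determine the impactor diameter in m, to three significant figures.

Rearranging for d: d = [D / (1.48 · 18400^0.41 · 1.24^-0.21)]^(1/0.76).
18400^0.41 = 56.05
1.24^-0.21 = 0.9558
Denominator = 1.48 × 56.05 × 0.9558 = 79.29
D / 79.29 = 308 / 79.29 = 3.884
d = 3.884^(1/0.76) = 3.884^1.3158 = 5.962 m

d ≈ 5.96 m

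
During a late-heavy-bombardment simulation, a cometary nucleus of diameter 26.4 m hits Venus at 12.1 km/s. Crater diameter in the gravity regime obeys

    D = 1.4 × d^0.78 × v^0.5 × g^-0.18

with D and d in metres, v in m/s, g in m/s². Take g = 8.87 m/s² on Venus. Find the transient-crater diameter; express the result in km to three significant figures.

In SI units: v = 12100 m/s.
d^0.78 = 26.4^0.78 = 12.85
v^0.5 = 12100^0.5 = 110.0
g^-0.18 = 8.87^-0.18 = 0.6751
D = 1.4 × 12.85 × 110.0 × 0.6751 = 1336 m
   = 1.336 km

D ≈ 1.34 km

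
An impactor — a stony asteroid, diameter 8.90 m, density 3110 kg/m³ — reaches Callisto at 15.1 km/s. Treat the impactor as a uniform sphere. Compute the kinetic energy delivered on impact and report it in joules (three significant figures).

E ≈ 1.31 × 10^14 J

v = 15100 m/s.
Mass m = (π/6) ρ d³ = (π/6) × 3110 × (8.9)³ = 1.148 × 10^6 kg
E = ½ m v² = 0.5 × 1.148 × 10^6 × (15100)² = 1.309 × 10^14 J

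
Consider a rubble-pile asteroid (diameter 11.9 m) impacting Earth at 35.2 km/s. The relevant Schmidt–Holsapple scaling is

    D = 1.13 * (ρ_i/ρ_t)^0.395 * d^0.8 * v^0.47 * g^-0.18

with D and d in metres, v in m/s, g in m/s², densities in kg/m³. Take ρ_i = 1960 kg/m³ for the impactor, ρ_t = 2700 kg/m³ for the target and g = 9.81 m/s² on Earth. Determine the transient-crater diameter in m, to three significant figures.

D ≈ 656 m

In SI units: v = 35200 m/s.
(ρ_i/ρ_t)^0.395 = (1960/2700)^0.395 = 0.8812
d^0.8 = 11.9^0.8 = 7.252
v^0.47 = 35200^0.47 = 137.0
g^-0.18 = 9.81^-0.18 = 0.6630
D = 1.13 × 0.8812 × 7.252 × 137.0 × 0.6630 = 655.9 m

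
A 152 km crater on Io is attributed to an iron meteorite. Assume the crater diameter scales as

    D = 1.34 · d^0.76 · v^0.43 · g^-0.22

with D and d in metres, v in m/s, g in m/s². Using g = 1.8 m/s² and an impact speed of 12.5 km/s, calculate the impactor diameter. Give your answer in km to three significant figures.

Rearranging for d: d = [D / (1.34 · 12500^0.43 · 1.8^-0.22)]^(1/0.76).
D = 152000 m.
12500^0.43 = 57.77
1.8^-0.22 = 0.8787
Denominator = 1.34 × 57.77 × 0.8787 = 68.02
D / 68.02 = 152000 / 68.02 = 2235
d = 2235^(1/0.76) = 2235^1.3158 = 25526 m

d ≈ 25.5 km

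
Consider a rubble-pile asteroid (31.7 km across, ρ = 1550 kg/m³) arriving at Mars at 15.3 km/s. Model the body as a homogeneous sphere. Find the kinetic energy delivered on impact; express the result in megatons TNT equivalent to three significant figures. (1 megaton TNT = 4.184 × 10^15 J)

d = 31700 m; v = 15300 m/s.
Mass m = (π/6) ρ d³ = (π/6) × 1550 × (31700)³ = 2.585 × 10^16 kg
E = ½ m v² = 0.5 × 2.585 × 10^16 × (15300)² = 3.026 × 10^24 J
   = 3.026 × 10^24 / 4.184×10^15 = 7.232 × 10^8 Mt

E ≈ 7.23 × 10^8 Mt TNT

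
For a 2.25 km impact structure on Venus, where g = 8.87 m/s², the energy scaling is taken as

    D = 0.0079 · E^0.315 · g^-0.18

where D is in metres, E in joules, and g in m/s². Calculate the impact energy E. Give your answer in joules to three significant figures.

Rearranging: E = [D / (0.0079 · g^-0.18)]^(1/0.315).
D = 2250 m.
g^-0.18 = 8.87^-0.18 = 0.6751
D / (0.0079 × 0.6751) = 2250 / (5.333 × 10^-3) = 4.219 × 10^5
E = (4.219 × 10^5)^3.1746 = 7.208 × 10^17 J

E ≈ 7.21 × 10^17 J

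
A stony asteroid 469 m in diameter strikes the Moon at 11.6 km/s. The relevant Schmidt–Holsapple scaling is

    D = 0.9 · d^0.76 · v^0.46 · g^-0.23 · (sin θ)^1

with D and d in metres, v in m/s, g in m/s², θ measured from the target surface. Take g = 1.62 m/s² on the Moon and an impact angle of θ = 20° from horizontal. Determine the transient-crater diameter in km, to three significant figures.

D ≈ 2.19 km

In SI units: v = 11600 m/s.
d^0.76 = 469^0.76 = 107.2
v^0.46 = 11600^0.46 = 74.07
g^-0.23 = 1.62^-0.23 = 0.8950
(sin 20°)^1 = 0.3420^1 = 0.3420
D = 0.9 × 107.2 × 74.07 × 0.8950 × 0.3420 = 2187 m
   = 2.187 km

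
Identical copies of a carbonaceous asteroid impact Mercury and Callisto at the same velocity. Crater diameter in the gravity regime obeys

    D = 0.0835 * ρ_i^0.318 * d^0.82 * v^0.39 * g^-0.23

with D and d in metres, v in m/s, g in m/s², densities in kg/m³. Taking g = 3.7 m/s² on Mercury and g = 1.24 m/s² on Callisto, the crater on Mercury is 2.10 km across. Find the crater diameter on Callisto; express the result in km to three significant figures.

D ≈ 2.70 km

All impactor-dependent factors cancel in the ratio, leaving D_Callisto/D_Mercury = (g_Callisto/g_Mercury)^-0.23.
(1.24/3.7)^-0.23 = 0.3351^-0.23 = 1.286
D_Callisto = 1.286 × 2.10 km = 2.70 km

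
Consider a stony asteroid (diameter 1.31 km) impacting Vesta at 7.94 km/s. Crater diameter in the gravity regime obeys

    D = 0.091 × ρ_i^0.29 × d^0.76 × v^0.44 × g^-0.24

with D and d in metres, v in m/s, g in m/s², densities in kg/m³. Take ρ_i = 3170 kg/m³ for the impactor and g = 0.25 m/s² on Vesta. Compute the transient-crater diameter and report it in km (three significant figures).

In SI units: d = 1310 m, v = 7940 m/s.
ρ_i^0.29 = 3170^0.29 = 10.36
d^0.76 = 1310^0.76 = 234.0
v^0.44 = 7940^0.44 = 51.99
g^-0.24 = 0.25^-0.24 = 1.395
D = 0.091 × 10.36 × 234.0 × 51.99 × 1.395 = 16000 m
   = 16.00 km

D ≈ 16.0 km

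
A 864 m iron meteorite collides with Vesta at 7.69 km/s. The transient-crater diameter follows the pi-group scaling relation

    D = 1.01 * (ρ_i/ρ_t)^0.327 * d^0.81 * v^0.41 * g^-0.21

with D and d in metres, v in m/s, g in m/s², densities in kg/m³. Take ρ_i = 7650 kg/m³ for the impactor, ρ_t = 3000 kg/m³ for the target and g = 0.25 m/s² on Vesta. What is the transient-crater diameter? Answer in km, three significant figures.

D ≈ 17.2 km

In SI units: v = 7690 m/s.
(ρ_i/ρ_t)^0.327 = (7650/3000)^0.327 = 1.358
d^0.81 = 864^0.81 = 239.1
v^0.41 = 7690^0.41 = 39.19
g^-0.21 = 0.25^-0.21 = 1.338
D = 1.01 × 1.358 × 239.1 × 39.19 × 1.338 = 17196 m
   = 17.20 km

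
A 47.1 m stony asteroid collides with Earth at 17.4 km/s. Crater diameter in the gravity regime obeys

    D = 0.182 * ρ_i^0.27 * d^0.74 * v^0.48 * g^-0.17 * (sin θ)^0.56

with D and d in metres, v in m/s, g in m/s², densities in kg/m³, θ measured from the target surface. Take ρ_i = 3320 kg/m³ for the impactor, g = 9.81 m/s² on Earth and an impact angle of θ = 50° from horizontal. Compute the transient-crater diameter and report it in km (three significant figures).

In SI units: v = 17400 m/s.
ρ_i^0.27 = 3320^0.27 = 8.927
d^0.74 = 47.1^0.74 = 17.30
v^0.48 = 17400^0.48 = 108.5
g^-0.17 = 9.81^-0.17 = 0.6783
(sin 50°)^0.56 = 0.7660^0.56 = 0.8613
D = 0.182 × 8.927 × 17.30 × 108.5 × 0.6783 × 0.8613 = 1782 m
   = 1.782 km

D ≈ 1.78 km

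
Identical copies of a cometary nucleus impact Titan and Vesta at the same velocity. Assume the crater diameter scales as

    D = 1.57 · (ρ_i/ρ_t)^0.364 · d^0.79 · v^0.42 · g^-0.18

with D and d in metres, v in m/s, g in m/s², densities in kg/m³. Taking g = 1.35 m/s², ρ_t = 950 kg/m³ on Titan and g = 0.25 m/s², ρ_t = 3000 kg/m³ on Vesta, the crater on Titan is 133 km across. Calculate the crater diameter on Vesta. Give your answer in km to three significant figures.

The impactor-only factors (d, v, ρ_i) cancel in the ratio, leaving D_Vesta/D_Titan = (g_Vesta/g_Titan)^-0.18 · (ρ_t,Titan/ρ_t,Vesta)^0.364.
(0.25/1.35)^-0.18 = 0.1852^-0.18 = 1.355
(950/3000)^0.364 = 0.3167^0.364 = 0.6580
Ratio = 1.355 × 0.6580 = 0.8916
D_Vesta = 0.8916 × 133 km = 119 km

D ≈ 119 km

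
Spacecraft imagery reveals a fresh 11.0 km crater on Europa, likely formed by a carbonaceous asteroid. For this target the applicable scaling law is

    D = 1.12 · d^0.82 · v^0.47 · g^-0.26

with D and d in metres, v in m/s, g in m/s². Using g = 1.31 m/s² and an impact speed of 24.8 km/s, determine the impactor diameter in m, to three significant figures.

Rearranging for d: d = [D / (1.12 · 24800^0.47 · 1.31^-0.26)]^(1/0.82).
D = 11000 m.
24800^0.47 = 116.2
1.31^-0.26 = 0.9322
Denominator = 1.12 × 116.2 × 0.9322 = 121.3
D / 121.3 = 11000 / 121.3 = 90.68
d = 90.68^(1/0.82) = 90.68^1.2195 = 243.9 m

d ≈ 244 m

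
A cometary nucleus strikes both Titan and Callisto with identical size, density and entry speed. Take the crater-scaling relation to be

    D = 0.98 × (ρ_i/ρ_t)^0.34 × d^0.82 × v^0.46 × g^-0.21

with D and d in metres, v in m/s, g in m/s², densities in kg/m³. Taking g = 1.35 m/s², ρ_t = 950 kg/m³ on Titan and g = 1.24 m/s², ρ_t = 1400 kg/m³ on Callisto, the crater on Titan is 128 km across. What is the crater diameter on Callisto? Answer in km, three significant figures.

The impactor-only factors (d, v, ρ_i) cancel in the ratio, leaving D_Callisto/D_Titan = (g_Callisto/g_Titan)^-0.21 · (ρ_t,Titan/ρ_t,Callisto)^0.34.
(1.24/1.35)^-0.21 = 0.9185^-0.21 = 1.018
(950/1400)^0.34 = 0.6786^0.34 = 0.8765
Ratio = 1.018 × 0.8765 = 0.8923
D_Callisto = 0.8923 × 128 km = 114 km

D ≈ 114 km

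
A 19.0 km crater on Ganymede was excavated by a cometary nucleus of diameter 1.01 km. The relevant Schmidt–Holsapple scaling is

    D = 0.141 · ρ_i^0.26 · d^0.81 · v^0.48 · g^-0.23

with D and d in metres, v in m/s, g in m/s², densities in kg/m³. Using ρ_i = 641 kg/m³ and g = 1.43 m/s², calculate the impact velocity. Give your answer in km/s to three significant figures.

v ≈ 14.8 km/s

Rearranging for v: v = [D / (0.141 · 641^0.26 · 1010^0.81 · 1.43^-0.23)]^(1/0.48).
D = 19000 m.
641^0.26 = 5.368
1010^0.81 = 271.3
1.43^-0.23 = 0.9210
Denominator = 0.141 × 5.368 × 271.3 × 0.9210 = 189.1
D / 189.1 = 19000 / 189.1 = 100.5
v = 100.5^(1/0.48) = 100.5^2.0833 = 14829 m/s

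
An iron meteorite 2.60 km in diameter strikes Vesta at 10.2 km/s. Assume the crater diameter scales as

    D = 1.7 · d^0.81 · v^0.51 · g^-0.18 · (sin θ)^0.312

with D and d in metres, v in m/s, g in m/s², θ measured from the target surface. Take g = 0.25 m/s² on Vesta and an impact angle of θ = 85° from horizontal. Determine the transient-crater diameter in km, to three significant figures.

D ≈ 141 km

In SI units: d = 2600 m, v = 10200 m/s.
d^0.81 = 2600^0.81 = 583.6
v^0.51 = 10200^0.51 = 110.8
g^-0.18 = 0.25^-0.18 = 1.283
(sin 85°)^0.312 = 0.9962^0.312 = 0.9988
D = 1.7 × 583.6 × 110.8 × 1.283 × 0.9988 = 1.409 × 10^5 m
   = 140.9 km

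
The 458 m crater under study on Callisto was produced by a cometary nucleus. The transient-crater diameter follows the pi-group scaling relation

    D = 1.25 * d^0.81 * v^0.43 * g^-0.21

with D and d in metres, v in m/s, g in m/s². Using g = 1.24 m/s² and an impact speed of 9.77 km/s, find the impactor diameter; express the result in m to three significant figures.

Rearranging for d: d = [D / (1.25 · 9770^0.43 · 1.24^-0.21)]^(1/0.81).
9770^0.43 = 51.96
1.24^-0.21 = 0.9558
Denominator = 1.25 × 51.96 × 0.9558 = 62.08
D / 62.08 = 458 / 62.08 = 7.378
d = 7.378^(1/0.81) = 7.378^1.2346 = 11.79 m

d ≈ 11.8 m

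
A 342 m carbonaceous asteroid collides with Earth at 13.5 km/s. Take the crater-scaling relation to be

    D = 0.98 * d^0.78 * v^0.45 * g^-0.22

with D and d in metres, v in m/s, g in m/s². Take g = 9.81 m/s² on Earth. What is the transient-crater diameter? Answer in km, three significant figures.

In SI units: v = 13500 m/s.
d^0.78 = 342^0.78 = 94.74
v^0.45 = 13500^0.45 = 72.22
g^-0.22 = 9.81^-0.22 = 0.6051
D = 0.98 × 94.74 × 72.22 × 0.6051 = 4057 m
   = 4.057 km

D ≈ 4.06 km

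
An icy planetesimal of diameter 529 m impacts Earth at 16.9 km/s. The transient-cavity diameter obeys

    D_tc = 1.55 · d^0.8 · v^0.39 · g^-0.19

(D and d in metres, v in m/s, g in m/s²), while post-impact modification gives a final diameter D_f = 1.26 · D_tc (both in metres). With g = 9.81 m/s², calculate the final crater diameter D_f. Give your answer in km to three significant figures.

D_f ≈ 8.51 km

v = 16900 m/s.
d^0.8 = 529^0.8 = 150.9
v^0.39 = 16900^0.39 = 44.55
g^-0.19 = 9.81^-0.19 = 0.6480
D_tc = 1.55 × 150.9 × 44.55 × 0.6480 = 6752 m
D_f = 1.26 × 6752 = 8508 m
     = 8.508 km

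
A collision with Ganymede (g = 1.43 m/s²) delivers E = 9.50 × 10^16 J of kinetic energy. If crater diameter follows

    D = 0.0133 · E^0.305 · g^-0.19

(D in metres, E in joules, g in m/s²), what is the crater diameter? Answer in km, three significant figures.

E^0.305 = (9.50 × 10^16)^0.305 = 1.507 × 10^5
g^-0.19 = 1.43^-0.19 = 0.9343
D = 0.0133 × 1.507 × 10^5 × 0.9343 = 1873 m
   = 1.873 km

D ≈ 1.87 km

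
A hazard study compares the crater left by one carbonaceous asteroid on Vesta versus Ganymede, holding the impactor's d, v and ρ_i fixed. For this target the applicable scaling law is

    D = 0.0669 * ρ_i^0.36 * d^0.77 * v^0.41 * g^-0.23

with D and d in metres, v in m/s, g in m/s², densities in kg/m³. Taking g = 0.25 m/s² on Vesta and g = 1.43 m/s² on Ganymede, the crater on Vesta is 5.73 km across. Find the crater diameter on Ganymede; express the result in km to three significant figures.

D ≈ 3.84 km

All impactor-dependent factors cancel in the ratio, leaving D_Ganymede/D_Vesta = (g_Ganymede/g_Vesta)^-0.23.
(1.43/0.25)^-0.23 = 5.720^-0.23 = 0.6696
D_Ganymede = 0.6696 × 5.73 km = 3.84 km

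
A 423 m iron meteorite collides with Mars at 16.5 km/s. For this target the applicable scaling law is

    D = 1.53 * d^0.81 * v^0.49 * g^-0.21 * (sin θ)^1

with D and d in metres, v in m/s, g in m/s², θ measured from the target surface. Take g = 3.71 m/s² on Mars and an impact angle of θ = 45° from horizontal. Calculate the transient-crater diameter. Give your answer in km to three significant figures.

D ≈ 12.8 km

In SI units: v = 16500 m/s.
d^0.81 = 423^0.81 = 134.1
v^0.49 = 16500^0.49 = 116.6
g^-0.21 = 3.71^-0.21 = 0.7593
(sin 45°)^1 = 0.7071^1 = 0.7071
D = 1.53 × 134.1 × 116.6 × 0.7593 × 0.7071 = 12844 m
   = 12.84 km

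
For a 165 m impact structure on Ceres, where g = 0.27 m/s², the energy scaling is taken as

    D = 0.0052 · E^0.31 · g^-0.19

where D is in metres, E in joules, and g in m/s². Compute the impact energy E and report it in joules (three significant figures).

E ≈ 1.49 × 10^14 J

Rearranging: E = [D / (0.0052 · g^-0.19)]^(1/0.31).
g^-0.19 = 0.27^-0.19 = 1.282
D / (0.0052 × 1.282) = 165 / (6.666 × 10^-3) = 2.475 × 10^4
E = (2.475 × 10^4)^3.2258 = 1.489 × 10^14 J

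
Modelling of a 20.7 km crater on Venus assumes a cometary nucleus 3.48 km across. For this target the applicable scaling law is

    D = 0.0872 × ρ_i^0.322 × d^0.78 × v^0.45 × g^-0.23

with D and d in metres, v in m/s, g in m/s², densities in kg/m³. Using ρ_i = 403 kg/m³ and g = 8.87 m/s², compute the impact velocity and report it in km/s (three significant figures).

v ≈ 26.7 km/s

Rearranging for v: v = [D / (0.0872 · 403^0.322 · 3480^0.78 · 8.87^-0.23)]^(1/0.45).
D = 20700 m.
403^0.322 = 6.901
3480^0.78 = 578.7
8.87^-0.23 = 0.6053
Denominator = 0.0872 × 6.901 × 578.7 × 0.6053 = 210.8
D / 210.8 = 20700 / 210.8 = 98.20
v = 98.20^(1/0.45) = 98.20^2.2222 = 26722 m/s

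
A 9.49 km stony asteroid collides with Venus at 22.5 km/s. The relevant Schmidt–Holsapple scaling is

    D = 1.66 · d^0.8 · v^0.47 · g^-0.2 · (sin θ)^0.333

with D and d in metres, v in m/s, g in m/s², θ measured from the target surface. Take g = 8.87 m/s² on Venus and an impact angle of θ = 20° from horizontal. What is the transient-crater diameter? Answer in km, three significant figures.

D ≈ 127 km

In SI units: d = 9490 m, v = 22500 m/s.
d^0.8 = 9490^0.8 = 1520
v^0.47 = 22500^0.47 = 111.1
g^-0.2 = 8.87^-0.2 = 0.6463
(sin 20°)^0.333 = 0.3420^0.333 = 0.6996
D = 1.66 × 1520 × 111.1 × 0.6463 × 0.6996 = 1.268 × 10^5 m
   = 126.8 km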